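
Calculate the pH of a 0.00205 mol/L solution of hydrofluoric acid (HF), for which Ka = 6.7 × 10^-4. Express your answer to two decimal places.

HF ⇌ F- + H+
Ka = x²/(0.00205 − x) = 6.7 × 10^-4
Here C₀/Ka ≈ 3.06, so the small-x approximation fails. Use the quadratic:
x = [−0.00067 + √(0.00067² + 5.49e-06)]/2 = 8.84 × 10^-4 M
pH = −log(8.84 × 10^-4) = 3.05

pH = 3.05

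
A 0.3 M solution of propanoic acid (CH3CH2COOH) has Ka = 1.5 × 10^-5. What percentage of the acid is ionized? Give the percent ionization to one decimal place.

0.7%

CH3CH2COOH ⇌ CH3CH2COO- + H+; let x = [H+] at equilibrium.
x ≈ √(Ka·C₀) = √(1.5 × 10^-5 × 0.3) = 2.12 × 10^-3 M
Fraction ionized = 2.12 × 10^-3 / 0.3 = 0.0071 → 0.7%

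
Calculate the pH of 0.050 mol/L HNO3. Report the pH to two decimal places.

pH = 1.30

HNO3 is a strong acid and dissociates completely, so [H+] = 0.050 M.
pH = -log(0.05) = 1.30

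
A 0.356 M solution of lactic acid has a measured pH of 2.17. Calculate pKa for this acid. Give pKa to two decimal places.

pKa = 3.88

[H+] = 10^(-2.17) = 6.76 × 10^-3 M
At equilibrium [HA] = 0.356 − 6.76 × 10^-3 = 3.49 × 10^-1 M
Ka = [H+][A-]/[HA] = (6.76 × 10^-3)² / 3.49 × 10^-1 = 1.31 × 10^-4
pKa = -log(1.31 × 10^-4) = 3.88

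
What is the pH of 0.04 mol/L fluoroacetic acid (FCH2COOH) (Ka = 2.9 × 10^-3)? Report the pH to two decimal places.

pH = 2.03

FCH2COOH ⇌ FCH2COO- + H+
Ka = [H+]²/(0.04 − [H+]) = 2.9 × 10^-3
Here C₀/Ka ≈ 13.8, so the small-[H+] approximation fails. Use the quadratic:
[H+] = [−0.0029 + √(0.0029² + 0.000464)]/2 = 9.42 × 10^-3 M
pH = −log[H+] = −log(9.42 × 10^-3) = 2.03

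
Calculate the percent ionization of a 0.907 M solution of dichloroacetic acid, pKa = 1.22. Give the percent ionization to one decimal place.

22.7%

Cl2CHCOOH ⇌ Cl2CHCOO- + H+; let x = [H+] at equilibrium.
Ka = 10^(−1.22) = 6.03 × 10^-2
Ka = x²/(C₀ − x); solving the quadratic gives x = 2.06 × 10^-1 M.
% ionization = x/C₀ × 100% = 2.06 × 10^-1/0.907 × 100% = 22.7%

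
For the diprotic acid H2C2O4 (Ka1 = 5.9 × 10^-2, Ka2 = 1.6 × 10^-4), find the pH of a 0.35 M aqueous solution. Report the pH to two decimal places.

Ka1 ≫ Ka2, so treat the first dissociation as the only significant source of H+.
Ka1 = x²/(0.35 − x) = 5.9 × 10^-2
Solving the quadratic: x = (−Ka1 + √(Ka1² + 4·Ka1·C₀))/2 = 1.17 × 10^-1 M
pH = −log(1.17 × 10^-1) = 0.93

pH = 0.93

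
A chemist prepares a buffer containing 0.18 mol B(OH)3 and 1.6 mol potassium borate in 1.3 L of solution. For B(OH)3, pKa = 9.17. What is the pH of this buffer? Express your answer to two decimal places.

pH = 10.12

Henderson–Hasselbalch: pH = pKa + log([B(OH)4-]/[B(OH)3]) = 9.17 + log(1.6/0.18)
pH = 9.17 + (+0.949) = 10.12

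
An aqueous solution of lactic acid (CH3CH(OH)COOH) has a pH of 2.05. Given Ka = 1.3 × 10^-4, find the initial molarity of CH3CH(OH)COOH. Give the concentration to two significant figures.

[H+] = 10^(-2.05) = 8.91 × 10^-3 M = x
Ka = x²/(C₀ − x) ⇒ C₀ = x + x²/Ka
C₀ = 8.91 × 10^-3 + (8.91 × 10^-3)²/(1.3 × 10^-4) = 6.20 × 10^-1 M

C₀ = 6.2 × 10^-1 M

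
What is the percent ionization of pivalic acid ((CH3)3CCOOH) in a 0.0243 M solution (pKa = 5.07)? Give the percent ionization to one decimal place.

1.9%

(CH3)3CCOOH ⇌ (CH3)3CCOO- + H+; let x = [H+] at equilibrium.
Ka = 10^(−5.07) = 8.51 × 10^-6
x ≈ √(Ka·C₀) = √(8.51 × 10^-6 × 0.0243) = 4.55 × 10^-4 M
% ionization = x/C₀ × 100% = 4.55 × 10^-4/0.0243 × 100% = 1.9%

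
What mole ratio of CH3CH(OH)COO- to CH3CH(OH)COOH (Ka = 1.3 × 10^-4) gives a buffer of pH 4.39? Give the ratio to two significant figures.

pKa = -log(1.3 × 10^-4) = 3.886
pH = pKa + log(r) ⇒ log(r) = 4.39 − 3.886 = +0.504
r = [CH3CH(OH)COO-]/[CH3CH(OH)COOH] = 10^(+0.504) = 3.19

ratio = 3.2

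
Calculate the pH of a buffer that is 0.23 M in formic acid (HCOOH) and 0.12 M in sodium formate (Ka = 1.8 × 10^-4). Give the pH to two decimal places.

pKa = −log(1.8 × 10^-4) = 3.745
Henderson–Hasselbalch: pH = pKa + log([HCOO-]/[HCOOH]) = 3.745 + log(0.12/0.23)
pH = 3.745 + (-0.283) = 3.46

pH = 3.46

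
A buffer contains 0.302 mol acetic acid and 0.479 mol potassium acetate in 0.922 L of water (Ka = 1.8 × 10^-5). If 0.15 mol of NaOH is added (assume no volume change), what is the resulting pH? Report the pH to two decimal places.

After neutralization: n(CH3COOH) = 0.152 mol, n(CH3COO-) = 0.629 mol.
pKa = −log(1.8 × 10^-5) = 4.745
Henderson–Hasselbalch with mole ratio 0.629/0.152: pH = 4.745 + (+0.617)

pH = 5.36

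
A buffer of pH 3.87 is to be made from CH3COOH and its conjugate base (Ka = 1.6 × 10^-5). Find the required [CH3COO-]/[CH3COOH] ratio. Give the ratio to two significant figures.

pKa = -log(1.6 × 10^-5) = 4.796
pH = pKa + log(r) ⇒ log(r) = 3.87 − 4.796 = -0.926
r = [CH3COO-]/[CH3COOH] = 10^(-0.926) = 0.119

ratio = 0.12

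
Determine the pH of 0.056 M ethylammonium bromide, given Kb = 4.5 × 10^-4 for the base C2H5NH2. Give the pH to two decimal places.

pH = 5.95

C2H5NH3+ is the conjugate acid of the weak base C2H5NH2.
Ka = Kw/Kb = 1.0×10^-14 / 4.5 × 10^-4 = 2.22 × 10^-11
Ka = [H+]²/(0.056 − [H+]) = 2.22 × 10^-11
Assume [H+] ≪ 0.056: [H+] ≈ √(2.22 × 10^-11 × 0.056) = 1.11 × 10^-6 M
pH = −log[H+] = −log(1.11 × 10^-6) = 5.95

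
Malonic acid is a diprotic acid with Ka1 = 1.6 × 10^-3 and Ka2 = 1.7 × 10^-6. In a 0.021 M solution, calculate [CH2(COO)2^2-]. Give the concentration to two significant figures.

1.7 × 10^-6 M

First ionization gives [H+] ≈ [CH2(COOH)COO-] = 5.05 × 10^-3 M.
Second step: Ka2 = [H+][CH2(COO)2^2-]/[CH2(COOH)COO-] ≈ [CH2(COO)2^2-] (since [H+] ≈ [CH2(COOH)COO-]).
So [CH2(COO)2^2-] ≈ Ka2.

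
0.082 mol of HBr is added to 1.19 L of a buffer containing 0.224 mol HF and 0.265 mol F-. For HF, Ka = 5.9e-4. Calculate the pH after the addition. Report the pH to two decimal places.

pH = 3.01

After neutralization: n(HF) = 0.306 mol, n(F-) = 0.183 mol.
pKa = −log(5.9 × 10^-4) = 3.229
pH = pKa + log([A⁻]/[HA]) = 3.229 + log(0.183/0.306) = 3.229 -0.223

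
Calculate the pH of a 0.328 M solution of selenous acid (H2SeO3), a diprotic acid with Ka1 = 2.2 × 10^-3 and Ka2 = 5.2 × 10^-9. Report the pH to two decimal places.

Since Ka1 ≫ Ka2, the first ionization dominates [H+].
Ka1 = x²/(0.328 − x) = 2.2 × 10^-3
Solving the quadratic: x = (−Ka1 + √(Ka1² + 4·Ka1·C₀))/2 = 2.58 × 10^-2 M
pH = −log(2.58 × 10^-2) = 1.59

pH = 1.59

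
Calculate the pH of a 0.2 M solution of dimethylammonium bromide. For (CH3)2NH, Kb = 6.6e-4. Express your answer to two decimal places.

(CH3)2NH2+ is the conjugate acid of the weak base (CH3)2NH.
Ka = Kw/Kb = 1.0×10^-14 / 6.6 × 10^-4 = 1.52 × 10^-11
Let x = [H+] at equilibrium. Ka = x²/(0.2 − x).
Neglecting x in the denominator: x = √(1.52 × 10^-11 × 0.2) = 1.74 × 10^-6 M
Check: 0.00087% ionized — well under 5%, approximation valid.
pH = −log[H+] = −log(1.74 × 10^-6) = 5.76

pH = 5.76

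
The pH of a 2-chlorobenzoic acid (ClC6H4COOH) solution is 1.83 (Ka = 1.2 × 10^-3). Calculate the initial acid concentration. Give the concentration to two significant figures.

C₀ = 2.0 × 10^-1 M

[H+] = 10^(-1.83) = 1.48 × 10^-2 M = x
Ka = x²/(C₀ − x) ⇒ C₀ = x + x²/Ka
C₀ = 1.48 × 10^-2 + (1.48 × 10^-2)²/(1.2 × 10^-3) = 1.97 × 10^-1 M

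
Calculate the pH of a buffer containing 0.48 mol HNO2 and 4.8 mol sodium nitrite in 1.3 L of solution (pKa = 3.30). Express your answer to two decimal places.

Henderson–Hasselbalch: pH = pKa + log([NO2-]/[HNO2]) = 3.30 + log(4.8/0.48)
pH = 3.30 + (+1.000) = 4.30

pH = 4.30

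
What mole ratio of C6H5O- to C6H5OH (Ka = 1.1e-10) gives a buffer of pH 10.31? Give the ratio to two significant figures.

pKa = -log(1.1 × 10^-10) = 9.959
pH = pKa + log(r) ⇒ log(r) = 10.31 − 9.959 = +0.351
r = [C6H5O-]/[C6H5OH] = 10^(+0.351) = 2.24

ratio = 2.2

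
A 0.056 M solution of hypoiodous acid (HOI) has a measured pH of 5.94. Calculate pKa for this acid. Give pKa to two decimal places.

pKa = 10.63

[H+] = 10^(-5.94) = 1.15 × 10^-6 M
At equilibrium [HA] = 0.056 − 1.15 × 10^-6 = 5.60 × 10^-2 M
Ka = [H+][A-]/[HA] = (1.15 × 10^-6)² / 5.60 × 10^-2 = 2.36 × 10^-11
pKa = -log(2.36 × 10^-11) = 10.63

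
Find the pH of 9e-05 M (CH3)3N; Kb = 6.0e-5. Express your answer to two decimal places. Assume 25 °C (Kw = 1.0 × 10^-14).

pH = 9.69

(CH3)3N + H2O ⇌ (CH3)3NH+ + OH-
From the ICE table, Kb = [OH-]²/(9e-05 − [OH-]) = 6.0 × 10^-5.
[OH-] is not negligible relative to C₀; solve [OH-]² + 6e-05·[OH-] − 5.4e-09 = 0.
[OH-] = [−6e-05 + √(6e-05² + 2.16e-08)]/2 = 4.94 × 10^-5 M
pOH = −log(4.94 × 10^-5) = 4.31; pH = 14.00 − 4.31 = 9.69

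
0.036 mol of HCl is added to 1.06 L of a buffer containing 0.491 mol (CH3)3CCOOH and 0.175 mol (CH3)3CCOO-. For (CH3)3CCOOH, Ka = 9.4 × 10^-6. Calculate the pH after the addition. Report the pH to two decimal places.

pH = 4.45

Added H+ converts (CH3)3CCOO- to (CH3)3CCOOH: (CH3)3CCOOH → 0.527 mol, (CH3)3CCOO- → 0.139 mol.
pKa = −log(9.4 × 10^-6) = 5.027
pH = pKa + log(n_(CH3)3CCOO-/n_(CH3)3CCOOH) = 5.027 + log(0.139/0.527) = 5.027 + (-0.579)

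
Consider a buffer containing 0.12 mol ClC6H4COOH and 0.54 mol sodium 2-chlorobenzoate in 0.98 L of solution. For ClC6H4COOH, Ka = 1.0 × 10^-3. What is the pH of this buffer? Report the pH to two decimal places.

pH = 3.65

pKa = −log(1.0 × 10^-3) = 3.000
pH = pKa + log([A⁻]/[HA]) = 3.000 + log(0.54/0.12)
pH = 3.000 + (+0.653) = 3.65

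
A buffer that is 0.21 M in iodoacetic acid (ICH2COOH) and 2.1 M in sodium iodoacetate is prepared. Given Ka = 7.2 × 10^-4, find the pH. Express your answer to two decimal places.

pKa = −log(7.2 × 10^-4) = 3.143
pH = pKa + log([A⁻]/[HA]) = 3.143 + log(2.1/0.21)
pH = 3.143 + (+1.000) = 4.14

pH = 4.14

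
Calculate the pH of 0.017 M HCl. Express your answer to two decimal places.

HCl is a strong acid and dissociates completely, so [H+] = 0.017 M.
pH = -log(0.017) = 1.77

pH = 1.77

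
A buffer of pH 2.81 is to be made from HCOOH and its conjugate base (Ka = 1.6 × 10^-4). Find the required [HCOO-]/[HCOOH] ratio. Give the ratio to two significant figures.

ratio = 0.10

pKa = -log(1.6 × 10^-4) = 3.796
pH = pKa + log(r) ⇒ log(r) = 2.81 − 3.796 = -0.986
r = [HCOO-]/[HCOOH] = 10^(-0.986) = 0.103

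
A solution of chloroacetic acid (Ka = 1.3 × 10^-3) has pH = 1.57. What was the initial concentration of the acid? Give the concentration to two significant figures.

[H+] = 10^(-1.57) = 2.69 × 10^-2 M = x
Ka = x²/(C₀ − x) ⇒ C₀ = x + x²/Ka
C₀ = 2.69 × 10^-2 + (2.69 × 10^-2)²/(1.3 × 10^-3) = 5.84 × 10^-1 M

C₀ = 5.8 × 10^-1 M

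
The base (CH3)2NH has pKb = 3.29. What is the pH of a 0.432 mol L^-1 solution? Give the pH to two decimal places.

pH = 12.17

(CH3)2NH + H2O ⇌ (CH3)2NH2+ + OH-
Kb = 10^(−3.29) = 5.13 × 10^-4
Let x = [OH-] at equilibrium. Kb = x²/(0.432 − x).
Assume x ≪ 0.432: x ≈ √(5.13 × 10^-4 × 0.432) = 1.49 × 10^-2 M
pOH = 1.83, so pH = 14.00 − pOH = 12.17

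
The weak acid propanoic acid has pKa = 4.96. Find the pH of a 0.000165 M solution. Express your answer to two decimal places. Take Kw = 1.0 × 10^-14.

pH = 4.43

CH3CH2COOH ⇌ CH3CH2COO- + H+
Ka = 10^(−4.96) = 1.10 × 10^-5
From the ICE table, Ka = x²/(0.000165 − x) = 1.10 × 10^-5.
Here C₀/Ka ≈ 15, so the small-x approximation fails. Use the quadratic:
x = [−1.1e-05 + √(1.1e-05² + 7.26e-09)]/2 = 3.75 × 10^-5 M
pH = −log[H+] = −log(3.75 × 10^-5) = 4.43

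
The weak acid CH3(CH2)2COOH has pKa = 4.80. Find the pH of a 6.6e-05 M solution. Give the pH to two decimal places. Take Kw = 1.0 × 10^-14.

CH3(CH2)2COOH ⇌ CH3(CH2)2COO- + H+
Ka = 10^(−4.80) = 1.58 × 10^-5
From the ICE table, Ka = [H+]²/(6.6e-05 − [H+]) = 1.58 × 10^-5.
The 5% rule fails; solving [H+]² + Ka·[H+] − Ka·C₀ = 0 exactly:
[H+] = (−Ka + √(Ka² + 4·Ka·C₀))/2 = 2.53 × 10^-5 M
pH = −log[H+] = −log(2.53 × 10^-5) = 4.60

pH = 4.60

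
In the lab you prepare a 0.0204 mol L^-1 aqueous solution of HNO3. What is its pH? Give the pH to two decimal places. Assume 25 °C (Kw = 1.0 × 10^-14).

pH = 1.69

HNO3 is a strong acid and dissociates completely, so [H+] = 0.0204 M.
pH = -log(0.0204) = 1.69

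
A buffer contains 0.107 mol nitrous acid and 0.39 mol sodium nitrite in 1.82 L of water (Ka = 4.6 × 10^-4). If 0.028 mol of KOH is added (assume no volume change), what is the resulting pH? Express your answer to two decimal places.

After neutralization: n(HNO2) = 0.079 mol, n(NO2-) = 0.418 mol.
pKa = −log(4.6 × 10^-4) = 3.337
pH = pKa + log(n_NO2-/n_HNO2) = 3.337 + log(0.418/0.079) = 3.337 + (+0.724)

pH = 4.06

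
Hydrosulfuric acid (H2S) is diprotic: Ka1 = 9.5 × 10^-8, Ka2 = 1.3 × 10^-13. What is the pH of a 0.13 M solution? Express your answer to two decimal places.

Since Ka1 ≫ Ka2, the first ionization dominates [H+].
Ka1 = x²/(0.13 − x) = 9.5 × 10^-8
x ≈ √(9.5 × 10^-8 × 0.13) = 1.11 × 10^-4 M
pH = −log(1.11 × 10^-4) = 3.95

pH = 3.95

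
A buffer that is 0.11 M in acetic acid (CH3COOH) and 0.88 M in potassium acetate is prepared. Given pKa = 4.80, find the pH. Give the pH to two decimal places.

pH = 5.70

pH = pKa + log([A⁻]/[HA]) = 4.80 + log(0.88/0.11)
pH = 4.80 + (+0.903) = 5.70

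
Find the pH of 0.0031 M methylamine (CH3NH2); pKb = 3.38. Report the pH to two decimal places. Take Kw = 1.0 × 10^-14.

pH = 10.98

CH3NH2 + H2O ⇌ CH3NH3+ + OH-
Kb = 10^(−3.38) = 4.17 × 10^-4
Kb = x²/(0.0031 − x) = 4.17 × 10^-4
The 5% rule fails; solving x² + Kb·x − Kb·C₀ = 0 exactly:
x = [−0.000417 + √(0.000417² + 5.17e-06)]/2 = 9.47 × 10^-4 M
pOH = 3.02, so pH = 14.00 − pOH = 10.98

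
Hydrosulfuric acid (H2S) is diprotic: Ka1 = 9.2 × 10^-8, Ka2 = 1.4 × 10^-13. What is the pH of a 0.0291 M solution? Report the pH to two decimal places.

pH = 4.29

Ka1 ≫ Ka2, so treat the first dissociation as the only significant source of H+.
Ka1 = x²/(0.0291 − x) = 9.2 × 10^-8
x ≈ √(9.2 × 10^-8 × 0.0291) = 5.17 × 10^-5 M
pH = −log(5.17 × 10^-5) = 4.29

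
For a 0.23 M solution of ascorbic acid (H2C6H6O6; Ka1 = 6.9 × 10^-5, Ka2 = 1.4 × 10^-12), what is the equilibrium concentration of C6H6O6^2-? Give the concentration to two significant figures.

First ionization gives [H+] ≈ [HC6H6O6-] = 3.98 × 10^-3 M.
Second step: Ka2 = [H+][C6H6O6^2-]/[HC6H6O6-] ≈ [C6H6O6^2-] (since [H+] ≈ [HC6H6O6-]).
So [C6H6O6^2-] ≈ Ka2.

1.4 × 10^-12 M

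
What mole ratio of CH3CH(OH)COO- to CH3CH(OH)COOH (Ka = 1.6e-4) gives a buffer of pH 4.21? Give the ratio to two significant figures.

pKa = -log(1.6 × 10^-4) = 3.796
pH = pKa + log(r) ⇒ log(r) = 4.21 − 3.796 = +0.414
r = [CH3CH(OH)COO-]/[CH3CH(OH)COOH] = 10^(+0.414) = 2.59

ratio = 2.6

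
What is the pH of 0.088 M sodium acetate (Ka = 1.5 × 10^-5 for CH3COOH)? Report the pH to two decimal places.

pH = 8.88

CH3COO- is the conjugate base of the weak acid CH3COOH.
Kb = Kw/Ka = 1.0×10^-14 / 1.5 × 10^-5 = 6.67 × 10^-10
Kb = [OH-]²/(0.088 − [OH-]) = 6.67 × 10^-10
Since Kb ≪ C₀, [OH-] ≈ √(Kb·C₀) = 7.66 × 10^-6 M.
pOH = −log(7.66 × 10^-6) = 5.12; pH = 14.00 − 5.12 = 8.88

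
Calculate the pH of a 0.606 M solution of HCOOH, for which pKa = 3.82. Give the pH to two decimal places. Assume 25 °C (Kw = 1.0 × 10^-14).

HCOOH ⇌ HCOO- + H+
Ka = 10^(−3.82) = 1.51 × 10^-4
Let x = [H+] at equilibrium. Ka = x²/(0.606 − x).
Assume x ≪ 0.606: x ≈ √(1.51 × 10^-4 × 0.606) = 9.57 × 10^-3 M
pH = −log[H+] = −log(9.57 × 10^-3) = 2.02

pH = 2.02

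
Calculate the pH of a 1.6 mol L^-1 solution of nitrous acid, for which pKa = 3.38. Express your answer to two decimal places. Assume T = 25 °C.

pH = 1.59

HNO2 ⇌ NO2- + H+
Ka = 10^(−3.38) = 4.17 × 10^-4
Ka = [H+]²/(1.6 − [H+]) = 4.17 × 10^-4
Neglecting [H+] in the denominator: [H+] = √(4.17 × 10^-4 × 1.6) = 2.58 × 10^-2 M
pH = −log[H+] = −log(2.58 × 10^-2) = 1.59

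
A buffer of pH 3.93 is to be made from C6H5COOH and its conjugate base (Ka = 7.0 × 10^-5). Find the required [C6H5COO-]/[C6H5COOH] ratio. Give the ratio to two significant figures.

pKa = -log(7.0 × 10^-5) = 4.155
pH = pKa + log(r) ⇒ log(r) = 3.93 − 4.155 = -0.225
r = [C6H5COO-]/[C6H5COOH] = 10^(-0.225) = 0.596

ratio = 0.60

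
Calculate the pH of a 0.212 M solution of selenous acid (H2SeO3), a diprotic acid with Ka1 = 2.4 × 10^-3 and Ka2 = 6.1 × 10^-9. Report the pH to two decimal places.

Ka1 ≫ Ka2, so treat the first dissociation as the only significant source of H+.
Ka1 = x²/(0.212 − x) = 2.4 × 10^-3
Solving the quadratic: x = (−Ka1 + √(Ka1² + 4·Ka1·C₀))/2 = 2.14 × 10^-2 M
pH = −log(2.14 × 10^-2) = 1.67

pH = 1.67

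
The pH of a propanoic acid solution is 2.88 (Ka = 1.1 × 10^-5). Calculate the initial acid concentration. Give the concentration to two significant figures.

C₀ = 1.6 × 10^-1 M

[H+] = 10^(-2.88) = 1.32 × 10^-3 M = x
Ka = x²/(C₀ − x) ⇒ C₀ = x + x²/Ka
C₀ = 1.32 × 10^-3 + (1.32 × 10^-3)²/(1.1 × 10^-5) = 1.60 × 10^-1 M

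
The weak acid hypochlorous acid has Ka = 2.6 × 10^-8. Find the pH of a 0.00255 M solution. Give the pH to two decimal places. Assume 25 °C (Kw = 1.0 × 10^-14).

HOCl ⇌ OCl- + H+
From the ICE table, Ka = [H+]²/(0.00255 − [H+]) = 2.6 × 10^-8.
Since Ka ≪ C₀, [H+] ≈ √(Ka·C₀) = 8.14 × 10^-6 M.
Check: 0.32% ionized — well under 5%, approximation valid.
pH = −log[H+] = −log(8.14 × 10^-6) = 5.09

pH = 5.09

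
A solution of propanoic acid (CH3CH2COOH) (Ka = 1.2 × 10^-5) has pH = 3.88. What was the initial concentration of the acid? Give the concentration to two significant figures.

C₀ = 1.6 × 10^-3 M

[H+] = 10^(-3.88) = 1.32 × 10^-4 M = x
Ka = x²/(C₀ − x) ⇒ C₀ = x + x²/Ka
C₀ = 1.32 × 10^-4 + (1.32 × 10^-4)²/(1.2 × 10^-5) = 1.58 × 10^-3 M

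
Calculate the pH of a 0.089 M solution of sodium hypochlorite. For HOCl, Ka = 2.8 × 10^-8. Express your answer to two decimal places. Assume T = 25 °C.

pH = 10.25

OCl- is the conjugate base of the weak acid HOCl.
Kb = Kw/Ka = 1.0×10^-14 / 2.8 × 10^-8 = 3.57 × 10^-7
Let x = [OH-] at equilibrium. Kb = x²/(0.089 − x).
Assume x ≪ 0.089: x ≈ √(3.57 × 10^-7 × 0.089) = 1.78 × 10^-4 M
(x/C₀ = 0.2% < 5%, so the approximation holds.)
pOH = 3.75, so pH = 14.00 − pOH = 10.25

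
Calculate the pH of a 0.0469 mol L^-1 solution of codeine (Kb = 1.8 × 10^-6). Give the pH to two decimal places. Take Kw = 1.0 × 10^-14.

pH = 10.46

C18H21NO3 + H2O ⇌ C18H22NO3+ + OH-
Kb = [OH-]²/(0.0469 − [OH-]) = 1.8 × 10^-6
Since Kb ≪ C₀, [OH-] ≈ √(Kb·C₀) = 2.91 × 10^-4 M.
pOH = 3.54, so pH = 14.00 − pOH = 10.46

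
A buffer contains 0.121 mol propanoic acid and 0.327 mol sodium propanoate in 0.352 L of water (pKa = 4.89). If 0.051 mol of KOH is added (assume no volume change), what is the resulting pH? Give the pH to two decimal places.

OH- converts CH3CH2COOH to CH3CH2COO-: CH3CH2COOH → 0.07 mol, CH3CH2COO- → 0.378 mol.
pH = pKa + log(n_CH3CH2COO-/n_CH3CH2COOH) = 4.89 + log(0.378/0.07) = 4.89 + (+0.732)

pH = 5.62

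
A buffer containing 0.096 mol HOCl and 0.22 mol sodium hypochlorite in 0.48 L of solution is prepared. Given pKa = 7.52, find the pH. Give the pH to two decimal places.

Henderson–Hasselbalch: pH = pKa + log([OCl-]/[HOCl]) = 7.52 + log(0.22/0.096)
pH = 7.52 + (+0.360) = 7.88

pH = 7.88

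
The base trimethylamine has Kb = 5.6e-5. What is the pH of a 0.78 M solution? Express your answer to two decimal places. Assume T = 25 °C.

(CH3)3N + H2O ⇌ (CH3)3NH+ + OH-
Kb = [OH-]²/(0.78 − [OH-]) = 5.6 × 10^-5
Assume [OH-] ≪ 0.78: [OH-] ≈ √(5.6 × 10^-5 × 0.78) = 6.61 × 10^-3 M
pOH = 2.18, so pH = 14.00 − pOH = 11.82

pH = 11.82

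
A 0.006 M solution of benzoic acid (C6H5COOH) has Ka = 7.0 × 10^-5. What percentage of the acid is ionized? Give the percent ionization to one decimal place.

C6H5COOH ⇌ C6H5COO- + H+; let x = [H+] at equilibrium.
Ka = x²/(C₀ − x); solving the quadratic gives x = 6.14 × 10^-4 M.
Fraction ionized = 6.14 × 10^-4 / 0.006 = 0.1023 → 10.2%

10.2%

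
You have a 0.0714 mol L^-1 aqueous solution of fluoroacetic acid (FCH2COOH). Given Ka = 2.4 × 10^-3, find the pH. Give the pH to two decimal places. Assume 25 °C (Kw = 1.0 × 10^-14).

pH = 1.92

FCH2COOH ⇌ FCH2COO- + H+
From the ICE table, Ka = x²/(0.0714 − x) = 2.4 × 10^-3.
The 5% rule fails; solving x² + Ka·x − Ka·C₀ = 0 exactly:
x = (−Ka + √(Ka² + 4·Ka·C₀))/2 = 1.19 × 10^-2 M
pH = −log[H+] = −log(1.19 × 10^-2) = 1.92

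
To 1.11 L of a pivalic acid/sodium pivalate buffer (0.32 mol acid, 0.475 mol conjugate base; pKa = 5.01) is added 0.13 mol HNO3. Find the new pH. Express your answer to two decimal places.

After neutralization: n((CH3)3CCOOH) = 0.45 mol, n((CH3)3CCOO-) = 0.345 mol.
pH = pKa + log(n_(CH3)3CCOO-/n_(CH3)3CCOOH) = 5.01 + log(0.345/0.45) = 5.01 + (-0.115)

pH = 4.89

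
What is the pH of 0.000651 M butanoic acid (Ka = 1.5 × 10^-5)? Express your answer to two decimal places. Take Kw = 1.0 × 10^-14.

CH3(CH2)2COOH ⇌ CH3(CH2)2COO- + H+
Let x = [H+] at equilibrium. Ka = x²/(0.000651 − x).
The 5% rule fails; solving x² + Ka·x − Ka·C₀ = 0 exactly:
x = [−1.5e-05 + √(1.5e-05² + 3.91e-08)]/2 = 9.16 × 10^-5 M
pH = −log[H+] = −log(9.16 × 10^-5) = 4.04

pH = 4.04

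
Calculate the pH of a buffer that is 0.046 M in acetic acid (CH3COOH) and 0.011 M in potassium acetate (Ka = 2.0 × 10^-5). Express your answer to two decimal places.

pKa = −log(2.0 × 10^-5) = 4.699
Using pH = pKa + log([base]/[acid]) with [base]/[acid] = 0.011/0.046:
pH = 4.699 + (-0.621) = 4.08

pH = 4.08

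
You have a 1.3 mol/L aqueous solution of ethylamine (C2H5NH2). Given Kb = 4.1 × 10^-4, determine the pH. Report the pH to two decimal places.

pH = 12.36

C2H5NH2 + H2O ⇌ C2H5NH3+ + OH-
From the ICE table, Kb = [OH-]²/(1.3 − [OH-]) = 4.1 × 10^-4.
Neglecting [OH-] in the denominator: [OH-] = √(4.1 × 10^-4 × 1.3) = 2.31 × 10^-2 M
pOH = −log(2.31 × 10^-2) = 1.64; pH = 14.00 − 1.64 = 12.36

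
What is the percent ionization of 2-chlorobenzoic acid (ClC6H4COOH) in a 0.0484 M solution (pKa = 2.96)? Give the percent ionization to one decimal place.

14.0%

ClC6H4COOH ⇌ ClC6H4COO- + H+; let x = [H+] at equilibrium.
Ka = 10^(−2.96) = 1.10 × 10^-3
Ka = x²/(C₀ − x); solving the quadratic gives x = 6.77 × 10^-3 M.
% ionization = x/C₀ × 100% = 6.77 × 10^-3/0.0484 × 100% = 14.0%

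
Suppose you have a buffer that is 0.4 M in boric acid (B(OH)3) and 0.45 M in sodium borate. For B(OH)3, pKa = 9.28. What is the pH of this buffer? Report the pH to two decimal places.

Henderson–Hasselbalch: pH = pKa + log([B(OH)4-]/[B(OH)3]) = 9.28 + log(0.45/0.4)
pH = 9.28 + (+0.051) = 9.33

pH = 9.33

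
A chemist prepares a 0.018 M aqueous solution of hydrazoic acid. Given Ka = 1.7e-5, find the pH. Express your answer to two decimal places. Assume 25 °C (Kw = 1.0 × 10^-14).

HN3 ⇌ N3- + H+
Ka = [H+]²/(0.018 − [H+]) = 1.7 × 10^-5
Assume [H+] ≪ 0.018: [H+] ≈ √(1.7 × 10^-5 × 0.018) = 5.53 × 10^-4 M
Check: 3.1% ionized — well under 5%, approximation valid.
pH = −log[H+] = −log(5.53 × 10^-4) = 3.26

pH = 3.26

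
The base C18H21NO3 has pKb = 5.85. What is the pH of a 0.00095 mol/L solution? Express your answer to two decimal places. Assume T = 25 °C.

C18H21NO3 + H2O ⇌ C18H22NO3+ + OH-
Kb = 10^(−5.85) = 1.41 × 10^-6
Let x = [OH-] at equilibrium. Kb = x²/(0.00095 − x).
Assume x ≪ 0.00095: x ≈ √(1.41 × 10^-6 × 0.00095) = 3.66 × 10^-5 M
pOH = 4.44, so pH = 14.00 − pOH = 9.56

pH = 9.56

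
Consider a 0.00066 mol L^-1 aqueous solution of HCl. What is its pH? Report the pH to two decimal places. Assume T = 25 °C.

pH = 3.18

HCl is a strong acid and dissociates completely, so [H+] = 0.00066 M.
pH = -log(0.00066) = 3.18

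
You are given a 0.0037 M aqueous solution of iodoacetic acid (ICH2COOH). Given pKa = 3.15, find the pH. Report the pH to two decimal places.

ICH2COOH ⇌ ICH2COO- + H+
Ka = 10^(−3.15) = 7.08 × 10^-4
From the ICE table, Ka = x²/(0.0037 − x) = 7.08 × 10^-4.
x is not negligible relative to C₀; solve x² + 0.000708·x − 2.62e-06 = 0.
x = (−Ka + √(Ka² + 4·Ka·C₀))/2 = 1.30 × 10^-3 M
pH = −log[H+] = −log(1.30 × 10^-3) = 2.89

pH = 2.89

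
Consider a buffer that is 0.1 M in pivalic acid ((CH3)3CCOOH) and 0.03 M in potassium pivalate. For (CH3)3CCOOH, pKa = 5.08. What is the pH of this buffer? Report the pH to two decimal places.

pH = pKa + log([A⁻]/[HA]) = 5.08 + log(0.03/0.1)
pH = 5.08 + (-0.523) = 4.56

pH = 4.56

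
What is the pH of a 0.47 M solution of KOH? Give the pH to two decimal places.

KOH is a strong base; [OH-] = 0.47 M.
pOH = -log(0.47) = 0.33
pH = 14.00 - 0.33 = 13.67

pH = 13.67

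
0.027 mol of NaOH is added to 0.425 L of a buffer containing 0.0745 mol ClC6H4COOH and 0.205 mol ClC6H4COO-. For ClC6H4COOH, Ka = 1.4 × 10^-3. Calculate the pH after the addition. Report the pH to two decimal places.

OH- converts ClC6H4COOH to ClC6H4COO-: ClC6H4COOH → 0.0475 mol, ClC6H4COO- → 0.232 mol.
pKa = −log(1.4 × 10^-3) = 2.854
Henderson–Hasselbalch with mole ratio 0.232/0.0475: pH = 2.854 + (+0.689)

pH = 3.54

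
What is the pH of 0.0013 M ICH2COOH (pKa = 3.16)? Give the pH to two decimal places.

ICH2COOH ⇌ ICH2COO- + H+
Ka = 10^(−3.16) = 6.92 × 10^-4
From the ICE table, Ka = x²/(0.0013 − x) = 6.92 × 10^-4.
The 5% rule fails; solving x² + Ka·x − Ka·C₀ = 0 exactly:
x = [−0.000692 + √(0.000692² + 3.6e-06)]/2 = 6.64 × 10^-4 M
pH = −log(6.64 × 10^-4) = 3.18

pH = 3.18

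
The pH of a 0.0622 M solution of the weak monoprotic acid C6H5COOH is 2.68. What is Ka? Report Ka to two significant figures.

[H+] = 10^(-2.68) = 2.09 × 10^-3 M
At equilibrium [HA] = 0.0622 − 2.09 × 10^-3 = 6.01 × 10^-2 M
Ka = [H+][A-]/[HA] = (2.09 × 10^-3)² / 6.01 × 10^-2 = 7.3 × 10^-5

Ka = 7.3 × 10^-5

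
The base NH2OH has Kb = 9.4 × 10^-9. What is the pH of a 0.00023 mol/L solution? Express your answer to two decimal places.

NH2OH + H2O ⇌ NH3OH+ + OH-
From the ICE table, Kb = x²/(0.00023 − x) = 9.4 × 10^-9.
Since Kb ≪ C₀, x ≈ √(Kb·C₀) = 1.47 × 10^-6 M.
pOH = −log(1.47 × 10^-6) = 5.83; pH = 14.00 − 5.83 = 8.17

pH = 8.17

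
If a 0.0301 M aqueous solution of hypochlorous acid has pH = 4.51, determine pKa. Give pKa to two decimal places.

[H+] = 10^(-4.51) = 3.09 × 10^-5 M
At equilibrium [HA] = 0.0301 − 3.09 × 10^-5 = 3.01 × 10^-2 M
Ka = [H+][A-]/[HA] = (3.09 × 10^-5)² / 3.01 × 10^-2 = 3.17 × 10^-8
pKa = -log(3.17 × 10^-8) = 7.50

pKa = 7.50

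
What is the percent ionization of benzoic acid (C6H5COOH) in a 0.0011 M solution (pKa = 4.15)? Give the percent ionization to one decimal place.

C6H5COOH ⇌ C6H5COO- + H+; let x = [H+] at equilibrium.
Ka = 10^(−4.15) = 7.08 × 10^-5
Ka = x²/(C₀ − x); solving the quadratic gives x = 2.46 × 10^-4 M.
Fraction ionized = 2.46 × 10^-4 / 0.0011 = 0.2236 → 22.4%

22.4%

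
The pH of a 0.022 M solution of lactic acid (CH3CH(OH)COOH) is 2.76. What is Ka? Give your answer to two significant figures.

[H+] = 10^(-2.76) = 1.74 × 10^-3 M
At equilibrium [HA] = 0.022 − 1.74 × 10^-3 = 2.03 × 10^-2 M
Ka = [H+][A-]/[HA] = (1.74 × 10^-3)² / 2.03 × 10^-2 = 1.5 × 10^-4

Ka = 1.5 × 10^-4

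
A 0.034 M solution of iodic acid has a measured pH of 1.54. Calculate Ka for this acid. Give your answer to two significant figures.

[H+] = 10^(-1.54) = 2.88 × 10^-2 M
At equilibrium [HA] = 0.034 − 2.88 × 10^-2 = 5.20 × 10^-3 M
Ka = [H+][A-]/[HA] = (2.88 × 10^-2)² / 5.20 × 10^-3 = 1.6 × 10^-1

Ka = 1.6 × 10^-1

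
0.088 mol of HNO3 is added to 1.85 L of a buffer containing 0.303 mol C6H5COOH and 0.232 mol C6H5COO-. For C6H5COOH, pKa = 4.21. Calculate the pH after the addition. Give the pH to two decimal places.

pH = 3.78

After neutralization: n(C6H5COOH) = 0.391 mol, n(C6H5COO-) = 0.144 mol.
pH = pKa + log([A⁻]/[HA]) = 4.21 + log(0.144/0.391) = 4.21 -0.434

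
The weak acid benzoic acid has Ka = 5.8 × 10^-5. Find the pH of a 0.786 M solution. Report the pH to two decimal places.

C6H5COOH ⇌ C6H5COO- + H+
Let x = [H+] at equilibrium. Ka = x²/(0.786 − x).
Neglecting x in the denominator: x = √(5.8 × 10^-5 × 0.786) = 6.75 × 10^-3 M
Check: 0.86% ionized — well under 5%, approximation valid.
pH = −log[H+] = −log(6.75 × 10^-3) = 2.17

pH = 2.17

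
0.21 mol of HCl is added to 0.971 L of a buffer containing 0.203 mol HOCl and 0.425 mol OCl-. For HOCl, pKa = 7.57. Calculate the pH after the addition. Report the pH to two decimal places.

pH = 7.29

After neutralization: n(HOCl) = 0.413 mol, n(OCl-) = 0.215 mol.
Henderson–Hasselbalch with mole ratio 0.215/0.413: pH = 7.57 + (-0.284)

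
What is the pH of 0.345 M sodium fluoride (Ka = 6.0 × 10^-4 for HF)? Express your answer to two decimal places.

F- is the conjugate base of the weak acid HF.
Kb = Kw/Ka = 1.0×10^-14 / 6.0 × 10^-4 = 1.67 × 10^-11
Kb = [OH-]²/(0.345 − [OH-]) = 1.67 × 10^-11
Neglecting [OH-] in the denominator: [OH-] = √(1.67 × 10^-11 × 0.345) = 2.40 × 10^-6 M
Check: 0.0007% ionized — well under 5%, approximation valid.
pOH = −log(2.40 × 10^-6) = 5.62; pH = 14.00 − 5.62 = 8.38

pH = 8.38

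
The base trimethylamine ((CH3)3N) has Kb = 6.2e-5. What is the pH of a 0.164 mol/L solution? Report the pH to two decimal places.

(CH3)3N + H2O ⇌ (CH3)3NH+ + OH-
From the ICE table, Kb = x²/(0.164 − x) = 6.2 × 10^-5.
Since Kb ≪ C₀, x ≈ √(Kb·C₀) = 3.19 × 10^-3 M.
(x/C₀ = 1.9% < 5%, so the approximation holds.)
pOH = 2.50, so pH = 14.00 − pOH = 11.50

pH = 11.50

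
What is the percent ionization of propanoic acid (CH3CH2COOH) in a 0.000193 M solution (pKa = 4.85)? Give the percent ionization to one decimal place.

23.6%

CH3CH2COOH ⇌ CH3CH2COO- + H+; let x = [H+] at equilibrium.
Ka = 10^(−4.85) = 1.41 × 10^-5
Solve x² + 1.41e-05x − 2.72e-09 = 0 → x = 4.56 × 10^-5 M
% ionization = x/C₀ × 100% = 4.56 × 10^-5/0.000193 × 100% = 23.6%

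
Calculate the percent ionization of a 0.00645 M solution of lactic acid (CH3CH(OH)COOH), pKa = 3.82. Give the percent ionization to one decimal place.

14.2%

CH3CH(OH)COOH ⇌ CH3CH(OH)COO- + H+; let x = [H+] at equilibrium.
Ka = 10^(−3.82) = 1.51 × 10^-4
Solve x² + 0.000151x − 9.74e-07 = 0 → x = 9.14 × 10^-4 M
% ionization = x/C₀ × 100% = 9.14 × 10^-4/0.00645 × 100% = 14.2%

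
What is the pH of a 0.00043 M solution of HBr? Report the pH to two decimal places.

HBr is a strong acid and dissociates completely, so [H+] = 0.00043 M.
pH = -log(0.00043) = 3.37

pH = 3.37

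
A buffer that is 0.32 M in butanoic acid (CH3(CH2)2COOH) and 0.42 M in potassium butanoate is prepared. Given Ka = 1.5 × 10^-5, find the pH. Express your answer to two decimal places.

pH = 4.94

pKa = −log(1.5 × 10^-5) = 4.824
Henderson–Hasselbalch: pH = pKa + log([CH3(CH2)2COO-]/[CH3(CH2)2COOH]) = 4.824 + log(0.42/0.32)
pH = 4.824 + (+0.118) = 4.94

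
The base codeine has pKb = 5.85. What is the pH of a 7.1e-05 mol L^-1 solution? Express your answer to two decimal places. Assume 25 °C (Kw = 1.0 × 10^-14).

C18H21NO3 + H2O ⇌ C18H22NO3+ + OH-
Kb = 10^(−5.85) = 1.41 × 10^-6
Let x = [OH-] at equilibrium. Kb = x²/(7.1e-05 − x).
Here C₀/Kb ≈ 50.4, so the small-x approximation fails. Use the quadratic:
x = [−1.41e-06 + √(1.41e-06² + 4e-10)]/2 = 9.33 × 10^-6 M
pOH = −log(9.33 × 10^-6) = 5.03; pH = 14.00 − 5.03 = 8.97

pH = 8.97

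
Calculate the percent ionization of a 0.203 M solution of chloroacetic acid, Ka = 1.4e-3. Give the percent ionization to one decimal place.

8.0%

ClCH2COOH ⇌ ClCH2COO- + H+; let x = [H+] at equilibrium.
Solve x² + 0.0014x − 0.000284 = 0 → x = 1.62 × 10^-2 M
Fraction ionized = 1.62 × 10^-2 / 0.203 = 0.0798 → 8.0%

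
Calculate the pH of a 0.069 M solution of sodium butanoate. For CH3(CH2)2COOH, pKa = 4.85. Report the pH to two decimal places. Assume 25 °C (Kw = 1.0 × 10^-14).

pH = 8.84

CH3(CH2)2COO- is the conjugate base of the weak acid CH3(CH2)2COOH.
Ka = 10^(−4.85) = 1.41 × 10^-5
Kb = Kw/Ka = 1.0×10^-14 / 1.41 × 10^-5 = 7.09 × 10^-10
Let x = [OH-] at equilibrium. Kb = x²/(0.069 − x).
Since Kb ≪ C₀, x ≈ √(Kb·C₀) = 6.99 × 10^-6 M.
(x/C₀ = 0.01% < 5%, so the approximation holds.)
pOH = 5.16, so pH = 14.00 − pOH = 8.84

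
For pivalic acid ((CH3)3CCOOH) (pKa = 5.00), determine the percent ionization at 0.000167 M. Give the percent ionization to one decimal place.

(CH3)3CCOOH ⇌ (CH3)3CCOO- + H+; let x = [H+] at equilibrium.
Ka = 10^(−5.00) = 1.00 × 10^-5
Ka = x²/(C₀ − x); solving the quadratic gives x = 3.62 × 10^-5 M.
Fraction ionized = 3.62 × 10^-5 / 0.000167 = 0.2168 → 21.7%

21.7%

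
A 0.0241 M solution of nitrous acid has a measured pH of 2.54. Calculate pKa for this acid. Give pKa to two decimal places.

pKa = 3.41

[H+] = 10^(-2.54) = 2.88 × 10^-3 M
At equilibrium [HA] = 0.0241 − 2.88 × 10^-3 = 2.12 × 10^-2 M
Ka = [H+][A-]/[HA] = (2.88 × 10^-3)² / 2.12 × 10^-2 = 3.91 × 10^-4
pKa = -log(3.91 × 10^-4) = 3.41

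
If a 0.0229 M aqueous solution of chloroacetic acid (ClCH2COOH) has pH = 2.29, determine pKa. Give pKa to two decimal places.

pKa = 2.83

[H+] = 10^(-2.29) = 5.13 × 10^-3 M
At equilibrium [HA] = 0.0229 − 5.13 × 10^-3 = 1.78 × 10^-2 M
Ka = [H+][A-]/[HA] = (5.13 × 10^-3)² / 1.78 × 10^-2 = 1.48 × 10^-3
pKa = -log(1.48 × 10^-3) = 2.83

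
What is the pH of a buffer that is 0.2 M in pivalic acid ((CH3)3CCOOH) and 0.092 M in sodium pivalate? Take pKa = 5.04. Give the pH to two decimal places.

pH = pKa + log([A⁻]/[HA]) = 5.04 + log(0.092/0.2)
pH = 5.04 + (-0.337) = 4.70

pH = 4.70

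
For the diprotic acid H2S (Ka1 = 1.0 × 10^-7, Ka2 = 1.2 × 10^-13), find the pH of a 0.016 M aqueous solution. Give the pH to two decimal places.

Ka1 ≫ Ka2, so treat the first dissociation as the only significant source of H+.
Ka1 = x²/(0.016 − x) = 1.0 × 10^-7
x ≈ √(1.0 × 10^-7 × 0.016) = 4.00 × 10^-5 M
pH = −log(4.00 × 10^-5) = 4.40

pH = 4.40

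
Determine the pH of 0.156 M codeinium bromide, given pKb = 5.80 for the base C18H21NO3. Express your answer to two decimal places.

C18H22NO3+ is the conjugate acid of the weak base C18H21NO3.
Kb = 10^(−5.80) = 1.58 × 10^-6
Ka = Kw/Kb = 1.0×10^-14 / 1.58 × 10^-6 = 6.33 × 10^-9
From the ICE table, Ka = [H+]²/(0.156 − [H+]) = 6.33 × 10^-9.
Assume [H+] ≪ 0.156: [H+] ≈ √(6.33 × 10^-9 × 0.156) = 3.14 × 10^-5 M
pH = −log[H+] = −log(3.14 × 10^-5) = 4.50

pH = 4.50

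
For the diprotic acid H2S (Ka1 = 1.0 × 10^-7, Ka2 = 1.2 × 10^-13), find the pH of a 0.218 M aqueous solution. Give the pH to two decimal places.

pH = 3.83

Since Ka1 ≫ Ka2, the first ionization dominates [H+].
Ka1 = x²/(0.218 − x) = 1.0 × 10^-7
x ≈ √(1.0 × 10^-7 × 0.218) = 1.48 × 10^-4 M
pH = −log(1.48 × 10^-4) = 3.83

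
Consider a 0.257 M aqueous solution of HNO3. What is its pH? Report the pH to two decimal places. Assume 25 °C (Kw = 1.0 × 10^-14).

HNO3 is a strong acid and dissociates completely, so [H+] = 0.257 M.
pH = -log(0.257) = 0.59

pH = 0.59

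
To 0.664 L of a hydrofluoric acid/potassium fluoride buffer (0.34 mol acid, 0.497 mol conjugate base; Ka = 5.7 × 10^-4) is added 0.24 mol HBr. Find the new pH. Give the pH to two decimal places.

pH = 2.89

Added H+ converts F- to HF: HF → 0.58 mol, F- → 0.257 mol.
pKa = −log(5.7 × 10^-4) = 3.244
pH = pKa + log(n_F-/n_HF) = 3.244 + log(0.257/0.58) = 3.244 + (-0.353)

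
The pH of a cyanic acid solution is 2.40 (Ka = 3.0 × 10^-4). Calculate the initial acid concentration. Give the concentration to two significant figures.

C₀ = 5.7 × 10^-2 M

[H+] = 10^(-2.40) = 3.98 × 10^-3 M = x
Ka = x²/(C₀ − x) ⇒ C₀ = x + x²/Ka
C₀ = 3.98 × 10^-3 + (3.98 × 10^-3)²/(3.0 × 10^-4) = 5.68 × 10^-2 M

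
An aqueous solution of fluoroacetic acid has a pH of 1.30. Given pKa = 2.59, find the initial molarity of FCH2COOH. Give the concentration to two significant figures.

C₀ = 1.0 M

[H+] = 10^(-1.30) = 5.01 × 10^-2 M = x
Ka = 10^(−2.59) = 2.57 × 10^-3
Ka = x²/(C₀ − x) ⇒ C₀ = x + x²/Ka
C₀ = 5.01 × 10^-2 + (5.01 × 10^-2)²/(2.57 × 10^-3) = 1.03 M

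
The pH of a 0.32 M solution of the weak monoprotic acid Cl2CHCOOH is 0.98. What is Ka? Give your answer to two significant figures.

Ka = 5.1 × 10^-2

[H+] = 10^(-0.98) = 1.05 × 10^-1 M
At equilibrium [HA] = 0.32 − 1.05 × 10^-1 = 2.15 × 10^-1 M
Ka = [H+][A-]/[HA] = (1.05 × 10^-1)² / 2.15 × 10^-1 = 5.1 × 10^-2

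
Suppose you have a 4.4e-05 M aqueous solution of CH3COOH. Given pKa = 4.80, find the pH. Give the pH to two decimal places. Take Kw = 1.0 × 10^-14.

CH3COOH ⇌ CH3COO- + H+
Ka = 10^(−4.80) = 1.58 × 10^-5
Ka = x²/(4.4e-05 − x) = 1.58 × 10^-5
The 5% rule fails; solving x² + Ka·x − Ka·C₀ = 0 exactly:
x = (−Ka + √(Ka² + 4·Ka·C₀))/2 = 1.96 × 10^-5 M
pH = −log[H+] = −log(1.96 × 10^-5) = 4.71

pH = 4.71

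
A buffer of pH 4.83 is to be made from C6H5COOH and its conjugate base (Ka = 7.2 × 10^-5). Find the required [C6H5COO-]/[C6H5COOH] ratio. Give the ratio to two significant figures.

ratio = 4.9

pKa = -log(7.2 × 10^-5) = 4.143
pH = pKa + log(r) ⇒ log(r) = 4.83 − 4.143 = +0.687
r = [C6H5COO-]/[C6H5COOH] = 10^(+0.687) = 4.86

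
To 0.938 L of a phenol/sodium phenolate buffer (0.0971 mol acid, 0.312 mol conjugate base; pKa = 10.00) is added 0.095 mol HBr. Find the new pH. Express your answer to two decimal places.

Added H+ converts C6H5O- to C6H5OH: C6H5OH → 0.192 mol, C6H5O- → 0.217 mol.
Henderson–Hasselbalch with mole ratio 0.217/0.192: pH = 10.00 + (+0.053)

pH = 10.05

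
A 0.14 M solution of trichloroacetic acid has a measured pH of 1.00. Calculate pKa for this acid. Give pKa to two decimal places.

[H+] = 10^(-1.00) = 1.00 × 10^-1 M
At equilibrium [HA] = 0.14 − 1.00 × 10^-1 = 4.00 × 10^-2 M
Ka = [H+][A-]/[HA] = (1.00 × 10^-1)² / 4.00 × 10^-2 = 2.50 × 10^-1
pKa = -log(2.50 × 10^-1) = 0.60

pKa = 0.60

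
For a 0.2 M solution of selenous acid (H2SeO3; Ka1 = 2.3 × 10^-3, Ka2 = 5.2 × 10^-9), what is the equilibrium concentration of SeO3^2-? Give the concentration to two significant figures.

5.2 × 10^-9 M

First ionization gives [H+] ≈ [HSeO3-] = 2.03 × 10^-2 M.
Second step: Ka2 = [H+][SeO3^2-]/[HSeO3-] ≈ [SeO3^2-] (since [H+] ≈ [HSeO3-]).
So [SeO3^2-] ≈ Ka2.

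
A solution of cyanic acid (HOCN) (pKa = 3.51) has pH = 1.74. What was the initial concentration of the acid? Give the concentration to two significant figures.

C₀ = 1.1 M

[H+] = 10^(-1.74) = 1.82 × 10^-2 M = x
Ka = 10^(−3.51) = 3.09 × 10^-4
Ka = x²/(C₀ − x) ⇒ C₀ = x + x²/Ka
C₀ = 1.82 × 10^-2 + (1.82 × 10^-2)²/(3.09 × 10^-4) = 1.09 M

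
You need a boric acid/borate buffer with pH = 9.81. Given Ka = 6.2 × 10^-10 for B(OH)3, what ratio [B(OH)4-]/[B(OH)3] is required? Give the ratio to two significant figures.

pKa = -log(6.2 × 10^-10) = 9.208
pH = pKa + log(r) ⇒ log(r) = 9.81 − 9.208 = +0.602
r = [B(OH)4-]/[B(OH)3] = 10^(+0.602) = 4

ratio = 4.0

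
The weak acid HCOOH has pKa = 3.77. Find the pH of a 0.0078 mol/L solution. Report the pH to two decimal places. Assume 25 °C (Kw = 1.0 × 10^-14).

HCOOH ⇌ HCOO- + H+
Ka = 10^(−3.77) = 1.70 × 10^-4
Ka = x²/(0.0078 − x) = 1.70 × 10^-4
Here C₀/Ka ≈ 45.9, so the small-x approximation fails. Use the quadratic:
x = [−0.00017 + √(0.00017² + 5.3e-06)]/2 = 1.07 × 10^-3 M
pH = −log[H+] = −log(1.07 × 10^-3) = 2.97

pH = 2.97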